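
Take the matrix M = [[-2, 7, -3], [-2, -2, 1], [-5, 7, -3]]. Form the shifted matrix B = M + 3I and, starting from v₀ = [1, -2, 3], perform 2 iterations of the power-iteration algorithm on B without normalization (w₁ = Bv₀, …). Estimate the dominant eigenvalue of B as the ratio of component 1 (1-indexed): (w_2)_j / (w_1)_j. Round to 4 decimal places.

-1.2727

B = M + 3I has rows (1, 7, -3); (-2, 1, 1); (-5, 7, 0)
w1 = Bv₀ = (1·1 + 7·(-2) + (-3)·3; (-2)·1 + 1·(-2) + 1·3; (-5)·1 + 7·(-2) + 0·3) = (-22, -1, -19)
w2 = Bw1 = (1·(-22) + 7·(-1) + (-3)·(-19); (-2)·(-22) + 1·(-1) + 1·(-19); (-5)·(-22) + 7·(-1) + 0·(-19)) = (28, 24, 103)
Ratio: 28/-22 = -1.2727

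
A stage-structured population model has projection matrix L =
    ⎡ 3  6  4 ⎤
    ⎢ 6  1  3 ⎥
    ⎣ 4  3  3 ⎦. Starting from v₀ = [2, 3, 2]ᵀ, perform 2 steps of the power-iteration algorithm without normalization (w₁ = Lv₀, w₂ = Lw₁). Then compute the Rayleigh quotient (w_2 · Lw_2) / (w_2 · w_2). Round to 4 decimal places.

w1 = Lv₀ = (3·2 + 6·3 + 4·2; 6·2 + 1·3 + 3·2; 4·2 + 3·3 + 3·2) = (32, 21, 23)
w2 = Lw1 = (3·32 + 6·21 + 4·23; 6·32 + 1·21 + 3·23; 4·32 + 3·21 + 3·23) = (314, 282, 260)
Lw2 = (3674, 2946, 2882)
w2·Lw2 = 314·3674 + 282·2946 + 260·2882 = 2733728; w2·w2 = 314·314 + 282·282 + 260·260 = 245720
λ ≈ 2733728/245720 = 11.1254

λ ≈ 11.1254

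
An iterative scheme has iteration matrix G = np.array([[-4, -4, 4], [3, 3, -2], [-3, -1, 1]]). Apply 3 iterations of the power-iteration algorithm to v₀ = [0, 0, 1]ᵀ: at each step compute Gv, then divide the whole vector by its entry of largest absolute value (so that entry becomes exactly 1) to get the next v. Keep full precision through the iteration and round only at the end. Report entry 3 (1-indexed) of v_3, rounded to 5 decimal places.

Gv0 = (4.000000, -2.000000, 1.000000); divide by 4.000000 → v1 = (1.000000, -0.500000, 0.250000)
Gv1 = (-1.000000, 1.000000, -2.250000); divide by -2.250000 → v2 = (0.444444, -0.444444, 1.000000)
Gv2 = (4.000000, -2.000000, 0.111111); divide by 4.000000 → v3 = (1.000000, -0.500000, 0.027778)
Requested entry of v3: -1/-36 = 0.02778

0.02778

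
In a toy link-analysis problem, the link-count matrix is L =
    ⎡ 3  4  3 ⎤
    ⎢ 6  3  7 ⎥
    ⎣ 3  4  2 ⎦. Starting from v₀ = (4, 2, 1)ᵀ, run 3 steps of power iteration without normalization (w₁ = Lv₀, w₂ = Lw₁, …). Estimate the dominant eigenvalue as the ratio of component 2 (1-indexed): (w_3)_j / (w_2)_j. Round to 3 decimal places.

w1 = Lv₀ = (3·4 + 4·2 + 3·1; 6·4 + 3·2 + 7·1; 3·4 + 4·2 + 2·1) = (23, 37, 22)
w2 = Lw1 = (3·23 + 4·37 + 3·22; 6·23 + 3·37 + 7·22; 3·23 + 4·37 + 2·22) = (283, 403, 261)
w3 = Lw2 = (3244, 4734, 2983)
Ratio at component: 4734 / 403 = 11.747

λ ≈ 11.747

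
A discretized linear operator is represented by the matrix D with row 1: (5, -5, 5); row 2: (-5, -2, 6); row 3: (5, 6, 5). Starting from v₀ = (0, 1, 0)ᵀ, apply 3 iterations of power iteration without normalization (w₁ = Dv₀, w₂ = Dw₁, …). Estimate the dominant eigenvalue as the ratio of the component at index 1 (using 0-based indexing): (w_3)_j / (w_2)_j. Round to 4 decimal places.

w1 = Dv₀ = (-5, -2, 6)
w2 = Dw1 = (15, 65, -7)
w3 = Dw2 = (-285, -247, 430)
Ratio at component: -247 / 65 = -3.8000

λ ≈ -3.8000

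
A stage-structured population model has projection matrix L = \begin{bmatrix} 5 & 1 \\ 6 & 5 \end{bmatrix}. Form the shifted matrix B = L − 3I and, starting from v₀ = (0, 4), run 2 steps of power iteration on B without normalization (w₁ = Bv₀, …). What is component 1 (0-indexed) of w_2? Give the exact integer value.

B = L − 3I has rows (2, 1); (6, 2)
w1 = Bv₀ = (4, 8)
w2 = Bw1 = (16, 40)
Requested component of w2: 40

40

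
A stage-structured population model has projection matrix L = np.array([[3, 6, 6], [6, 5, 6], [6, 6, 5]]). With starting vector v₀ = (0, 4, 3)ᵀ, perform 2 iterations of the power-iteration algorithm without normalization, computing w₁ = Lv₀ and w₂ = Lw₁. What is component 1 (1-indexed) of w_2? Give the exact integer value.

w1 = Lv₀ = (42, 38, 39)
w2 = Lw1 = (588, 676, 675)
The requested component of w2 is 588.

588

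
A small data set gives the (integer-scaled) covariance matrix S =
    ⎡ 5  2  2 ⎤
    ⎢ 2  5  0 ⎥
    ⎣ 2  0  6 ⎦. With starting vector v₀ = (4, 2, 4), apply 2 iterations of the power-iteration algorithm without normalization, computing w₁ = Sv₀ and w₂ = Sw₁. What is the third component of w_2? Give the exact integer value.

w1 = Sv₀ = (5·4 + 2·2 + 2·4; 2·4 + 5·2 + 0·4; 2·4 + 0·2 + 6·4) = (32, 18, 32)
w2 = Sw1 = (5·32 + 2·18 + 2·32; 2·32 + 5·18 + 0·32; 2·32 + 0·18 + 6·32) = (260, 154, 256)
The requested component of w2 is 256.

256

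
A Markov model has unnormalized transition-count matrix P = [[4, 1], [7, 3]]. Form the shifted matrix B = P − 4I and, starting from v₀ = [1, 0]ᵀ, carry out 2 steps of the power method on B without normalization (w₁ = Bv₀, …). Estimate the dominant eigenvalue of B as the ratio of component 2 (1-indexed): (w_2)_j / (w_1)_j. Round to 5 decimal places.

μ ≈ -1.00000

B = P − 4I has rows (0, 1); (7, -1)
w1 = Bv₀ = (0·1 + 1·0; 7·1 + (-1)·0) = (0, 7)
w2 = Bw1 = (0·0 + 1·7; 7·0 + (-1)·7) = (7, -7)
Ratio: -7/7 = -1.00000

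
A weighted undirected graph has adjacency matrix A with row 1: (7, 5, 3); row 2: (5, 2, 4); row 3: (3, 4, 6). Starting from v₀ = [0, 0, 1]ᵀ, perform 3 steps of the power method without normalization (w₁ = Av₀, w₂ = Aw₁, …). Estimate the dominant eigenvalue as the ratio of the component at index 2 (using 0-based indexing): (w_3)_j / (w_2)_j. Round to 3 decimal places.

λ ≈ 11.984

w1 = Av₀ = (7·0 + 5·0 + 3·1; 5·0 + 2·0 + 4·1; 3·0 + 4·0 + 6·1) = (3, 4, 6)
w2 = Aw1 = (7·3 + 5·4 + 3·6; 5·3 + 2·4 + 4·6; 3·3 + 4·4 + 6·6) = (59, 47, 61)
w3 = Aw2 = (831, 633, 731)
Ratio at component: 731 / 61 = 11.984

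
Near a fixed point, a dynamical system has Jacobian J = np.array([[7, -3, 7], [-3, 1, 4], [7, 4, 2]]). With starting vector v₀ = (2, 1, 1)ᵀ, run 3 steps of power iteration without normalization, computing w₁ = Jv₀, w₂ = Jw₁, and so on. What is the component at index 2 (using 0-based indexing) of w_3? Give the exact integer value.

w1 = Jv₀ = (18, -1, 20)
w2 = Jw1 = (269, 25, 162)
w3 = Jw2 = (2942, -134, 2307)
The requested component of w3 is 2307.

2307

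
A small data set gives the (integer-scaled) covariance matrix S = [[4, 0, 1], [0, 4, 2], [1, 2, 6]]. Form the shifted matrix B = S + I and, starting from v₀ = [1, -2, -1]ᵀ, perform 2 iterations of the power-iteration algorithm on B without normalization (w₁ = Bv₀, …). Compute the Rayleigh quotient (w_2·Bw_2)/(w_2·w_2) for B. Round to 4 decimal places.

μ ≈ 7.9589

B = S + I has rows (5, 0, 1); (0, 5, 2); (1, 2, 7)
w1 = Bv₀ = (5·1 + 0·(-2) + 1·(-1); 0·1 + 5·(-2) + 2·(-1); 1·1 + 2·(-2) + 7·(-1)) = (4, -12, -10)
w2 = Bw1 = (5·4 + 0·(-12) + 1·(-10); 0·4 + 5·(-12) + 2·(-10); 1·4 + 2·(-12) + 7·(-10)) = (10, -80, -90)
Bw2 = (-40, -580, -780)
w2·Bw2 = 116200; w2·w2 = 14600; μ ≈ 116200/14600 = 7.9589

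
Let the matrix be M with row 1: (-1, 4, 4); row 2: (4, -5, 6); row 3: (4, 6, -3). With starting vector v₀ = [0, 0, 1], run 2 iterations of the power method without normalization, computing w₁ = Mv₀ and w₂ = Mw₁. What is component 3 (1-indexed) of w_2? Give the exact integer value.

w1 = Mv₀ = (4, 6, -3)
w2 = Mw1 = (8, -32, 61)
The requested component of w2 is 61.

61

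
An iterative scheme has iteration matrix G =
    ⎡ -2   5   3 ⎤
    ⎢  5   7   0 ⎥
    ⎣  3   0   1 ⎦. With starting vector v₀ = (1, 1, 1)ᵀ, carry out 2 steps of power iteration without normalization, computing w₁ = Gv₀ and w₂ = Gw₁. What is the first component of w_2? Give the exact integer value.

w1 = Gv₀ = ((-2)·1 + 5·1 + 3·1; 5·1 + 7·1 + 0·1; 3·1 + 0·1 + 1·1) = (6, 12, 4)
w2 = Gw1 = ((-2)·6 + 5·12 + 3·4; 5·6 + 7·12 + 0·4; 3·6 + 0·12 + 1·4) = (60, 114, 22)
The requested component of w2 is 60.

60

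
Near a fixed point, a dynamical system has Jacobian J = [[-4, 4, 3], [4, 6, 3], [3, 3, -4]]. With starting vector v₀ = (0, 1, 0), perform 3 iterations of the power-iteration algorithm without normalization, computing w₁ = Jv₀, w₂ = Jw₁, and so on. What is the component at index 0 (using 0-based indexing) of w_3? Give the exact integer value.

230

w1 = Jv₀ = ((-4)·0 + 4·1 + 3·0; 4·0 + 6·1 + 3·0; 3·0 + 3·1 + (-4)·0) = (4, 6, 3)
w2 = Jw1 = ((-4)·4 + 4·6 + 3·3; 4·4 + 6·6 + 3·3; 3·4 + 3·6 + (-4)·3) = (17, 61, 18)
w3 = Jw2 = (230, 488, 162)
The requested component of w3 is 230.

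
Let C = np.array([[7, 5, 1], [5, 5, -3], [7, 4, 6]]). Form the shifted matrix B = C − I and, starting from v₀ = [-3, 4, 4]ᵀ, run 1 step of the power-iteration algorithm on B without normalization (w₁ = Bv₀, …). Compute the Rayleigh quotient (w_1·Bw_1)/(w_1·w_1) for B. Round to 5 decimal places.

B = C − I has rows (6, 5, 1); (5, 4, -3); (7, 4, 5)
w1 = Bv₀ = (6, -11, 15)
Bw1 = (-4, -59, 73)
w1·Bw1 = 1720; w1·w1 = 382; μ ≈ 1720/382 = 4.50262

μ ≈ 4.50262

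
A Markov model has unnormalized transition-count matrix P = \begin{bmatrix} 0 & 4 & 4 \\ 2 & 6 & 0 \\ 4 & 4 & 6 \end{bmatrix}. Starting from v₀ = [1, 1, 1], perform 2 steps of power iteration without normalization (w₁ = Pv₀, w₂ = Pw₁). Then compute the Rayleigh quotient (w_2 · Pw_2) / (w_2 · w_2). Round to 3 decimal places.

9.835

w1 = Pv₀ = (0·1 + 4·1 + 4·1; 2·1 + 6·1 + 0·1; 4·1 + 4·1 + 6·1) = (8, 8, 14)
w2 = Pw1 = (0·8 + 4·8 + 4·14; 2·8 + 6·8 + 0·14; 4·8 + 4·8 + 6·14) = (88, 64, 148)
Pw2 = (848, 560, 1496)
w2·Pw2 = 88·848 + 64·560 + 148·1496 = 331872; w2·w2 = 88·88 + 64·64 + 148·148 = 33744
λ ≈ 331872/33744 = 9.835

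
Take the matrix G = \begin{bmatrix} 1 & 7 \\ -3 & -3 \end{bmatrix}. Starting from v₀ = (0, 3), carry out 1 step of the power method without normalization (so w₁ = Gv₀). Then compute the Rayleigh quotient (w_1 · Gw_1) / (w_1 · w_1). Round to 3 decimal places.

w1 = Gv₀ = (21, -9)
Gw1 = (-42, -36)
w1·Gw1 = 21·(-42) + (-9)·(-36) = -558; w1·w1 = 21·21 + (-9)·(-9) = 522
λ ≈ -558/522 = -1.069

-1.069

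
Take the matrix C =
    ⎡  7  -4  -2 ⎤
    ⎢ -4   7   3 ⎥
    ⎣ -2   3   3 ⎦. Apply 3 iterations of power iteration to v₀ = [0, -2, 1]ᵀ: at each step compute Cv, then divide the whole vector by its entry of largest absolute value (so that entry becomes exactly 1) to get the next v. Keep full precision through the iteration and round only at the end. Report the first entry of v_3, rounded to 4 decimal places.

Cv0 = (6.00000, -11.00000, -3.00000); divide by -11.00000 → v1 = (-0.54545, 1.00000, 0.27273)
Cv1 = (-8.36364, 10.00000, 4.90909); divide by 10.00000 → v2 = (-0.83636, 1.00000, 0.49091)
Cv2 = (-10.83636, 11.81818, 6.14545); divide by 11.81818 → v3 = (-0.91692, 1.00000, 0.52000)
Requested entry of v3: 1192/-1300 = -0.9169

-0.9169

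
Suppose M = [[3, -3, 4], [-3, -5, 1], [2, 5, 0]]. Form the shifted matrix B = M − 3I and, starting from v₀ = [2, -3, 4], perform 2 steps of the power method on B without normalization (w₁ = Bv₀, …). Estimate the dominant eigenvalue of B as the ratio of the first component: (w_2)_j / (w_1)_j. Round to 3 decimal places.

-6.320

B = M − 3I has rows (0, -3, 4); (-3, -8, 1); (2, 5, -3)
w1 = Bv₀ = (0·2 + (-3)·(-3) + 4·4; (-3)·2 + (-8)·(-3) + 1·4; 2·2 + 5·(-3) + (-3)·4) = (25, 22, -23)
w2 = Bw1 = (0·25 + (-3)·22 + 4·(-23); (-3)·25 + (-8)·22 + 1·(-23); 2·25 + 5·22 + (-3)·(-23)) = (-158, -274, 229)
Ratio: -158/25 = -6.320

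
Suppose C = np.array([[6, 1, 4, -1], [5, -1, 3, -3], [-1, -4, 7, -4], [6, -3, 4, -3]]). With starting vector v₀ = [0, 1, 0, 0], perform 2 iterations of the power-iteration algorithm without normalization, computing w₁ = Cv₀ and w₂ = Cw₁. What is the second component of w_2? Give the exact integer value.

3

w1 = Cv₀ = (1, -1, -4, -3)
w2 = Cw1 = (-8, 3, -13, 2)
The requested component of w2 is 3.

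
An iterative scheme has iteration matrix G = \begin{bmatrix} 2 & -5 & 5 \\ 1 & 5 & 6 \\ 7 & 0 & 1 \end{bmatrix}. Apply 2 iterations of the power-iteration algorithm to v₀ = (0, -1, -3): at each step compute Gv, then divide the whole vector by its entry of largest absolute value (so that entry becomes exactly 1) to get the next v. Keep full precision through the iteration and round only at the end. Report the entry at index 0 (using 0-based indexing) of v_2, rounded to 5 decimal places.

-0.55944

Gv0 = (-10.000000, -23.000000, -3.000000); divide by -23.000000 → v1 = (0.434783, 1.000000, 0.130435)
Gv1 = (-3.478261, 6.217391, 3.173913); divide by 6.217391 → v2 = (-0.559441, 1.000000, 0.510490)
Requested entry of v2: 80/-143 = -0.55944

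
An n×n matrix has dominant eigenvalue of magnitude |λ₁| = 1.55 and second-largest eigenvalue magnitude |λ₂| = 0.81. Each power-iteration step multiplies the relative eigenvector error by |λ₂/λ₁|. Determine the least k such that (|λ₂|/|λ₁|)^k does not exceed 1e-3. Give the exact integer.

11

|λ₂/λ₁| = 0.81/1.55 = 0.52258
Need k ≥ ln(1e-3) / ln(0.52258) = -6.9078 / -0.6490 ≈ 10.644
Smallest integer k satisfying the bound: 11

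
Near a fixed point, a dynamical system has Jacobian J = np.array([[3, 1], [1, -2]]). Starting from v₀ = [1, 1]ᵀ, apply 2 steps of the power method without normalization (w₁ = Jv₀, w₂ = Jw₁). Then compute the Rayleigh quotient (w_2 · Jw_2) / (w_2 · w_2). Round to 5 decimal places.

w1 = Jv₀ = (3·1 + 1·1; 1·1 + (-2)·1) = (4, -1)
w2 = Jw1 = (3·4 + 1·(-1); 1·4 + (-2)·(-1)) = (11, 6)
Jw2 = (39, -1)
w2·Jw2 = 11·39 + 6·(-1) = 423; w2·w2 = 11·11 + 6·6 = 157
λ ≈ 423/157 = 2.69427

λ ≈ 2.69427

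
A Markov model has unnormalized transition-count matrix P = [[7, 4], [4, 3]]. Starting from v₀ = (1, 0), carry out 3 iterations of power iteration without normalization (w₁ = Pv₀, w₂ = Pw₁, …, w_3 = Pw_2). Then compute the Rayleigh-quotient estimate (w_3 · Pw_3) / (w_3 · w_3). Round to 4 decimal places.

w1 = Pv₀ = (7·1 + 4·0; 4·1 + 3·0) = (7, 4)
w2 = Pw1 = (7·7 + 4·4; 4·7 + 3·4) = (65, 40)
w3 = Pw2 = (615, 380)
Pw3 = (5825, 3600)
w3·Pw3 = 615·5825 + 380·3600 = 4950375; w3·w3 = 615·615 + 380·380 = 522625
λ ≈ 4950375/522625 = 9.4721

λ ≈ 9.4721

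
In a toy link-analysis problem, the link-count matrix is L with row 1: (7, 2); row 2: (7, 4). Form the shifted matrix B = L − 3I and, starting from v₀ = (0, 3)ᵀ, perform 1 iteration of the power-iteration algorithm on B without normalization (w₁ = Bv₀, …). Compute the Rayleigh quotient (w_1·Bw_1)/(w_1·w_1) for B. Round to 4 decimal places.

μ ≈ 7.0000

B = L − 3I has rows (4, 2); (7, 1)
w1 = Bv₀ = (4·0 + 2·3; 7·0 + 1·3) = (6, 3)
Bw1 = (30, 45)
w1·Bw1 = 315; w1·w1 = 45; μ ≈ 315/45 = 7.0000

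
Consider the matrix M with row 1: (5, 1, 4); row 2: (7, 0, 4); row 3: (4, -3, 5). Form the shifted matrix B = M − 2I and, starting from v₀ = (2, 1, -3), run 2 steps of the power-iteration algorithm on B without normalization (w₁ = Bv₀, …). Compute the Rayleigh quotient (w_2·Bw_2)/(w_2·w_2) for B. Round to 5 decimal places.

B = M − 2I has rows (3, 1, 4); (7, -2, 4); (4, -3, 3)
w1 = Bv₀ = (-5, 0, -4)
w2 = Bw1 = (-31, -51, -32)
Bw2 = (-272, -243, -67)
w2·Bw2 = 22969; w2·w2 = 4586; μ ≈ 22969/4586 = 5.00850

μ ≈ 5.00850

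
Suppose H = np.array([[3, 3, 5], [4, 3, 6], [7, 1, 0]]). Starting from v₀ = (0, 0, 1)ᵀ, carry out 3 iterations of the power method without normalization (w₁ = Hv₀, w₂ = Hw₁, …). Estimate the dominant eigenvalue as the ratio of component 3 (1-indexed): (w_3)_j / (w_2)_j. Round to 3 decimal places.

w1 = Hv₀ = (5, 6, 0)
w2 = Hw1 = (33, 38, 41)
w3 = Hw2 = (418, 492, 269)
Ratio at component: 269 / 41 = 6.561

λ ≈ 6.561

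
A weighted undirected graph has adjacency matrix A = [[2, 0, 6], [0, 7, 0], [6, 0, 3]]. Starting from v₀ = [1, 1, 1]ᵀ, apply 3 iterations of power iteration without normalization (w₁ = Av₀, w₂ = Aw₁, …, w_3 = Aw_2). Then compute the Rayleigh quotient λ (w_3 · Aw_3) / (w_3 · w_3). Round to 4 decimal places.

w1 = Av₀ = (2·1 + 0·1 + 6·1; 0·1 + 7·1 + 0·1; 6·1 + 0·1 + 3·1) = (8, 7, 9)
w2 = Aw1 = (2·8 + 0·7 + 6·9; 0·8 + 7·7 + 0·9; 6·8 + 0·7 + 3·9) = (70, 49, 75)
w3 = Aw2 = (590, 343, 645)
Aw3 = (5050, 2401, 5475)
w3·Aw3 = 590·5050 + 343·2401 + 645·5475 = 7334418; w3·w3 = 590·590 + 343·343 + 645·645 = 881774
λ ≈ 7334418/881774 = 8.3178

8.3178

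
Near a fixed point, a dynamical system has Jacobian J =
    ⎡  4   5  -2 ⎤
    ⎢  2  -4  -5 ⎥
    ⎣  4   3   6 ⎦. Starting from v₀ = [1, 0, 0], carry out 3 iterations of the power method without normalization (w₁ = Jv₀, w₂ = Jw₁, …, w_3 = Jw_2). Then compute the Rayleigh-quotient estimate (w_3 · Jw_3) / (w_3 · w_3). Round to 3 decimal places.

w1 = Jv₀ = (4·1 + 5·0 + (-2)·0; 2·1 + (-4)·0 + (-5)·0; 4·1 + 3·0 + 6·0) = (4, 2, 4)
w2 = Jw1 = (4·4 + 5·2 + (-2)·4; 2·4 + (-4)·2 + (-5)·4; 4·4 + 3·2 + 6·4) = (18, -20, 46)
w3 = Jw2 = (-120, -114, 288)
Jw3 = (-1626, -1224, 906)
w3·Jw3 = (-120)·(-1626) + (-114)·(-1224) + 288·906 = 595584; w3·w3 = (-120)·(-120) + (-114)·(-114) + 288·288 = 110340
λ ≈ 595584/110340 = 5.398

λ ≈ 5.398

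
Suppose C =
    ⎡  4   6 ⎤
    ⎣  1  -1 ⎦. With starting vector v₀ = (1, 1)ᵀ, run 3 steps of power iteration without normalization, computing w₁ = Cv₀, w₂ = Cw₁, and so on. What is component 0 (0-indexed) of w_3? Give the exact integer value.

220

w1 = Cv₀ = (4·1 + 6·1; 1·1 + (-1)·1) = (10, 0)
w2 = Cw1 = (4·10 + 6·0; 1·10 + (-1)·0) = (40, 10)
w3 = Cw2 = (220, 30)
The requested component of w3 is 220.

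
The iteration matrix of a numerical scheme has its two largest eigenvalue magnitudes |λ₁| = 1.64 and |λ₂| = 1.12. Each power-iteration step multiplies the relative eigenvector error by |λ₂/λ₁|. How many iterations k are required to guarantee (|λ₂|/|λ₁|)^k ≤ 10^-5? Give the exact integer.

31

|λ₂/λ₁| = 1.12/1.64 = 0.68293
Need k ≥ ln(10^-5) / ln(0.68293) = -11.5129 / -0.3814 ≈ 30.189
Smallest integer k satisfying the bound: 31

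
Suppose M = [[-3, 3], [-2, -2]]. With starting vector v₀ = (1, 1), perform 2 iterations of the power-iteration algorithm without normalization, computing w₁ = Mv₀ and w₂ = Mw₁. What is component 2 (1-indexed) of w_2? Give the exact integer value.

w1 = Mv₀ = (0, -4)
w2 = Mw1 = (-12, 8)
The requested component of w2 is 8.

8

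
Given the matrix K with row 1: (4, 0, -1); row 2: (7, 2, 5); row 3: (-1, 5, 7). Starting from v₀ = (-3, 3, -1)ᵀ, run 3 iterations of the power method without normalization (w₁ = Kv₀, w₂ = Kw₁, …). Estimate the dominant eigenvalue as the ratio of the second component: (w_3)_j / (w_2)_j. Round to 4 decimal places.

w1 = Kv₀ = (4·(-3) + 0·3 + (-1)·(-1); 7·(-3) + 2·3 + 5·(-1); (-1)·(-3) + 5·3 + 7·(-1)) = (-11, -20, 11)
w2 = Kw1 = (4·(-11) + 0·(-20) + (-1)·11; 7·(-11) + 2·(-20) + 5·11; (-1)·(-11) + 5·(-20) + 7·11) = (-55, -62, -12)
w3 = Kw2 = (-208, -569, -339)
Ratio at component: -569 / -62 = 9.1774

λ ≈ 9.1774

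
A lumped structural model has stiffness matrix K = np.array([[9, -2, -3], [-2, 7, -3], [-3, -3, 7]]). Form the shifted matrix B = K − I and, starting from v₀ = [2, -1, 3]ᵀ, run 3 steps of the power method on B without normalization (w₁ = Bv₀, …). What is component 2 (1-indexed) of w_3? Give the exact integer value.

B = K − I has rows (8, -2, -3); (-2, 6, -3); (-3, -3, 6)
w1 = Bv₀ = (8·2 + (-2)·(-1) + (-3)·3; (-2)·2 + 6·(-1) + (-3)·3; (-3)·2 + (-3)·(-1) + 6·3) = (9, -19, 15)
w2 = Bw1 = (8·9 + (-2)·(-19) + (-3)·15; (-2)·9 + 6·(-19) + (-3)·15; (-3)·9 + (-3)·(-19) + 6·15) = (65, -177, 120)
w3 = Bw2 = (514, -1552, 1056)
Requested component of w3: -1552

-1552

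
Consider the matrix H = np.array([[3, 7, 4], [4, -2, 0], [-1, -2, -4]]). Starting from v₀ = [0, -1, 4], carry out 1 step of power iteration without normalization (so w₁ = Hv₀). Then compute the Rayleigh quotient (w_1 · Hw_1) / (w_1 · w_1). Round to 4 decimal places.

-2.3950

w1 = Hv₀ = (9, 2, -14)
Hw1 = (-15, 32, 43)
w1·Hw1 = 9·(-15) + 2·32 + (-14)·43 = -673; w1·w1 = 9·9 + 2·2 + (-14)·(-14) = 281
λ ≈ -673/281 = -2.3950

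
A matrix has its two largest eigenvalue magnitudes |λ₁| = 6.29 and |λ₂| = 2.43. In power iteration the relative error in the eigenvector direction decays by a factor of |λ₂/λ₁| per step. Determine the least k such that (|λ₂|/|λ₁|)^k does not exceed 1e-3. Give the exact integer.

8

|λ₂/λ₁| = 2.43/6.29 = 0.38633
Need k ≥ ln(1e-3) / ln(0.38633) = -6.9078 / -0.9511 ≈ 7.263
Smallest integer k satisfying the bound: 8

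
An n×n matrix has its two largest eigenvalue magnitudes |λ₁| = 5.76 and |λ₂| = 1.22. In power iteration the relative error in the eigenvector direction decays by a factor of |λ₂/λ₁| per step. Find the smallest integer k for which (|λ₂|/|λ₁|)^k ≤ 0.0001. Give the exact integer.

|λ₂/λ₁| = 1.22/5.76 = 0.21181
Need k ≥ ln(0.0001) / ln(0.21181) = -9.2103 / -1.5521 ≈ 5.934
Smallest integer k satisfying the bound: 6

6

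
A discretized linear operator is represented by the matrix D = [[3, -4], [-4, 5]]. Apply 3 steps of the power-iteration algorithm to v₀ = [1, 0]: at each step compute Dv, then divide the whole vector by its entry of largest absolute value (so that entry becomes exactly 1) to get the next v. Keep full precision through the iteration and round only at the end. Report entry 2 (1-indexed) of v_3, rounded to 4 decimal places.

Dv0 = (3.00000, -4.00000); divide by -4.00000 → v1 = (-0.75000, 1.00000)
Dv1 = (-6.25000, 8.00000); divide by 8.00000 → v2 = (-0.78125, 1.00000)
Dv2 = (-6.34375, 8.12500); divide by 8.12500 → v3 = (-0.78077, 1.00000)
Requested entry of v3: -260/-260 = 1.0000

1.0000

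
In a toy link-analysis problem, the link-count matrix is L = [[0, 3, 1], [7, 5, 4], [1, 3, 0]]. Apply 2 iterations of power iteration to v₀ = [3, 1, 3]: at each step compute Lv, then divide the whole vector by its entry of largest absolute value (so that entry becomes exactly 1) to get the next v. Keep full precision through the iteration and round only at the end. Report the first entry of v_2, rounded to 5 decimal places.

Lv0 = (6.000000, 38.000000, 6.000000); divide by 38.000000 → v1 = (0.157895, 1.000000, 0.157895)
Lv1 = (3.157895, 6.736842, 3.157895); divide by 6.736842 → v2 = (0.468750, 1.000000, 0.468750)
Requested entry of v2: 120/256 = 0.46875

0.46875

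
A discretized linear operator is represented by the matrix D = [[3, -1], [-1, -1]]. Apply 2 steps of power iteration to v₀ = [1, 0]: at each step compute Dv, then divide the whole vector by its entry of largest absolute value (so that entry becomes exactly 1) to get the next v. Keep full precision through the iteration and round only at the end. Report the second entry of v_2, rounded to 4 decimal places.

Dv0 = (3.00000, -1.00000); divide by 3.00000 → v1 = (1.00000, -0.33333)
Dv1 = (3.33333, -0.66667); divide by 3.33333 → v2 = (1.00000, -0.20000)
Requested entry of v2: -2/10 = -0.2000

-0.2000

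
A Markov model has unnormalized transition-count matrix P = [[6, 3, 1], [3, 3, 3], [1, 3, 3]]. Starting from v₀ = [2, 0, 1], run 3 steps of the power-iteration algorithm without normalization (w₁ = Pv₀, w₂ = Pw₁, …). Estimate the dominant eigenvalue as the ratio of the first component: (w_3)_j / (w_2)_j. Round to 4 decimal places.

w1 = Pv₀ = (13, 9, 5)
w2 = Pw1 = (110, 81, 55)
w3 = Pw2 = (958, 738, 518)
Ratio at component: 958 / 110 = 8.7091

λ ≈ 8.7091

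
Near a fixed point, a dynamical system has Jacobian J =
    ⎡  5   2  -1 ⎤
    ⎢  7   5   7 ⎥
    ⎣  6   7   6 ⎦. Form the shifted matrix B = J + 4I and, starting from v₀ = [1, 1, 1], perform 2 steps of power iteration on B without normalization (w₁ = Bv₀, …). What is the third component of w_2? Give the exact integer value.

B = J + 4I has rows (9, 2, -1); (7, 9, 7); (6, 7, 10)
w1 = Bv₀ = (9·1 + 2·1 + (-1)·1; 7·1 + 9·1 + 7·1; 6·1 + 7·1 + 10·1) = (10, 23, 23)
w2 = Bw1 = (9·10 + 2·23 + (-1)·23; 7·10 + 9·23 + 7·23; 6·10 + 7·23 + 10·23) = (113, 438, 451)
Requested component of w2: 451

451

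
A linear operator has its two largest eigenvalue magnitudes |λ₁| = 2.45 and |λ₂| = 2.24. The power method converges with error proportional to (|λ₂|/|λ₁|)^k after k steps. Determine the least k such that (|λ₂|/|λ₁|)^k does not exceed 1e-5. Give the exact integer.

|λ₂/λ₁| = 2.24/2.45 = 0.91429
Need k ≥ ln(1e-5) / ln(0.91429) = -11.5129 / -0.0896 ≈ 128.475
Smallest integer k satisfying the bound: 129

129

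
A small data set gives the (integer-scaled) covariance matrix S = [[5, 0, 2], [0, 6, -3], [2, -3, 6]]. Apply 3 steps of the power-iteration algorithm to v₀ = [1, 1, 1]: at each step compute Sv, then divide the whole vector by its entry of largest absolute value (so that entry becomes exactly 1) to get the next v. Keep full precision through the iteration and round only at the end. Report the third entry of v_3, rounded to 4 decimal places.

0.9864

Sv0 = (7.00000, 3.00000, 5.00000); divide by 7.00000 → v1 = (1.00000, 0.42857, 0.71429)
Sv1 = (6.42857, 0.42857, 5.00000); divide by 6.42857 → v2 = (1.00000, 0.06667, 0.77778)
Sv2 = (6.55556, -1.93333, 6.46667); divide by 6.55556 → v3 = (1.00000, -0.29492, 0.98644)
Requested entry of v3: 291/295 = 0.9864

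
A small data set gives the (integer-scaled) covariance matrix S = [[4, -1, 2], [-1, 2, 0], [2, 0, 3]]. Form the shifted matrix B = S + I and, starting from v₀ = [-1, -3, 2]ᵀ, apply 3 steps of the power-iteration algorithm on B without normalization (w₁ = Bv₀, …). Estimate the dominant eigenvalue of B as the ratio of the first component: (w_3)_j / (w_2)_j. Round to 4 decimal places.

7.7333

B = S + I has rows (5, -1, 2); (-1, 3, 0); (2, 0, 4)
w1 = Bv₀ = (2, -8, 6)
w2 = Bw1 = (30, -26, 28)
w3 = Bw2 = (232, -108, 172)
Ratio: 232/30 = 7.7333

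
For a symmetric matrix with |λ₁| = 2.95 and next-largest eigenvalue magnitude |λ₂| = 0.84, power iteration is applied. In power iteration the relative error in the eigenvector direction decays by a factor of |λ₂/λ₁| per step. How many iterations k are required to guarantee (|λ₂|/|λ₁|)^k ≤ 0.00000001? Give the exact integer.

15

|λ₂/λ₁| = 0.84/2.95 = 0.28475
Need k ≥ ln(0.00000001) / ln(0.28475) = -18.4207 / -1.2562 ≈ 14.664
Smallest integer k satisfying the bound: 15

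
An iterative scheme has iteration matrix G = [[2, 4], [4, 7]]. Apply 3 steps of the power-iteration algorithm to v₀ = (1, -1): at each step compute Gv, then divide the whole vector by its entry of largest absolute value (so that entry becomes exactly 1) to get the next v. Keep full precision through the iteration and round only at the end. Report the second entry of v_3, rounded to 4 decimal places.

Gv0 = (-2.00000, -3.00000); divide by -3.00000 → v1 = (0.66667, 1.00000)
Gv1 = (5.33333, 9.66667); divide by 9.66667 → v2 = (0.55172, 1.00000)
Gv2 = (5.10345, 9.20690); divide by 9.20690 → v3 = (0.55431, 1.00000)
Requested entry of v3: -267/-267 = 1.0000

1.0000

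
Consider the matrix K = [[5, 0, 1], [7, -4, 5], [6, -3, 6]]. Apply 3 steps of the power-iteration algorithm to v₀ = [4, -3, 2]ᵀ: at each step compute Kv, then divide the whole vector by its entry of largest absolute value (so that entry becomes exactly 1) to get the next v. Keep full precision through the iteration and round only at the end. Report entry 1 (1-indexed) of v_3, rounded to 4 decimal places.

Kv0 = (22.00000, 50.00000, 45.00000); divide by 50.00000 → v1 = (0.44000, 1.00000, 0.90000)
Kv1 = (3.10000, 3.58000, 5.04000); divide by 5.04000 → v2 = (0.61508, 0.71032, 1.00000)
Kv2 = (4.07540, 6.46429, 7.55952); divide by 7.55952 → v3 = (0.53911, 0.85512, 1.00000)
Requested entry of v3: 1027/1905 = 0.5391

0.5391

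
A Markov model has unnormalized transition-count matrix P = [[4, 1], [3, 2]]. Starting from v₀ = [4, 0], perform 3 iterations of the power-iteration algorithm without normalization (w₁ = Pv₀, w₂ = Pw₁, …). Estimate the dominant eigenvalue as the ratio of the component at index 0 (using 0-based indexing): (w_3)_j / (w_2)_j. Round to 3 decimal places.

λ ≈ 4.947

w1 = Pv₀ = (4·4 + 1·0; 3·4 + 2·0) = (16, 12)
w2 = Pw1 = (4·16 + 1·12; 3·16 + 2·12) = (76, 72)
w3 = Pw2 = (376, 372)
Ratio at component: 376 / 76 = 4.947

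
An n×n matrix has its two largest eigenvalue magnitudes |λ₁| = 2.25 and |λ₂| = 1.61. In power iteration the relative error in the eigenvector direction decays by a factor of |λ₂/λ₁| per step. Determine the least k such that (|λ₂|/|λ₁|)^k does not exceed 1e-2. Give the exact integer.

|λ₂/λ₁| = 1.61/2.25 = 0.71556
Need k ≥ ln(1e-2) / ln(0.71556) = -4.6052 / -0.3347 ≈ 13.759
Smallest integer k satisfying the bound: 14

14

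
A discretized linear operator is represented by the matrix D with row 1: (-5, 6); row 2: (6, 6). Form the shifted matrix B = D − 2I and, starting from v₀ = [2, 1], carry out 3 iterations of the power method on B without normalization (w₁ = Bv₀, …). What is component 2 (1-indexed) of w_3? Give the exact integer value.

B = D − 2I has rows (-7, 6); (6, 4)
w1 = Bv₀ = (-8, 16)
w2 = Bw1 = (152, 16)
w3 = Bw2 = (-968, 976)
Requested component of w3: 976

976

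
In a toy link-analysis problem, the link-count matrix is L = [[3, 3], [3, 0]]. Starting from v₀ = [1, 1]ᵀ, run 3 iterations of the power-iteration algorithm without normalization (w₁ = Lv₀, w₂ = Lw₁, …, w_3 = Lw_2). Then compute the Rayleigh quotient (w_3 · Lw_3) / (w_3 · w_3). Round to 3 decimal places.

w1 = Lv₀ = (6, 3)
w2 = Lw1 = (27, 18)
w3 = Lw2 = (135, 81)
Lw3 = (648, 405)
w3·Lw3 = 135·648 + 81·405 = 120285; w3·w3 = 135·135 + 81·81 = 24786
λ ≈ 120285/24786 = 4.853

4.853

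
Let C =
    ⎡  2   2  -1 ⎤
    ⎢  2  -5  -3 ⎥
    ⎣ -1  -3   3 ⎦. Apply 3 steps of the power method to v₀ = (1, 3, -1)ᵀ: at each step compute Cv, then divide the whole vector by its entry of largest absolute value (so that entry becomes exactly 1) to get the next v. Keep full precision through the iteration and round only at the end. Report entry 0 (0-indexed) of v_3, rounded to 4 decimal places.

Cv0 = (9.00000, -10.00000, -13.00000); divide by -13.00000 → v1 = (-0.69231, 0.76923, 1.00000)
Cv1 = (-0.84615, -8.23077, 1.38462); divide by -8.23077 → v2 = (0.10280, 1.00000, -0.16822)
Cv2 = (2.37383, -4.28972, -3.60748); divide by -4.28972 → v3 = (-0.55338, 1.00000, 0.84096)
Requested entry of v3: 254/-459 = -0.5534

-0.5534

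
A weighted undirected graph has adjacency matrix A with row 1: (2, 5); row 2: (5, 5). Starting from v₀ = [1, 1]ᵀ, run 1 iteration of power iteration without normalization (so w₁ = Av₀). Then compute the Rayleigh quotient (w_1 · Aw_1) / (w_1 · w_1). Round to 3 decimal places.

w1 = Av₀ = (2·1 + 5·1; 5·1 + 5·1) = (7, 10)
Aw1 = (64, 85)
w1·Aw1 = 7·64 + 10·85 = 1298; w1·w1 = 7·7 + 10·10 = 149
λ ≈ 1298/149 = 8.711

λ ≈ 8.711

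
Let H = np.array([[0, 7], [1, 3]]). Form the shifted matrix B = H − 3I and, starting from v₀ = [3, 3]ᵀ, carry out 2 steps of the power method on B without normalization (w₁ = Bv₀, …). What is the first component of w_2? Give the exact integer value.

B = H − 3I has rows (-3, 7); (1, 0)
w1 = Bv₀ = ((-3)·3 + 7·3; 1·3 + 0·3) = (12, 3)
w2 = Bw1 = ((-3)·12 + 7·3; 1·12 + 0·3) = (-15, 12)
Requested component of w2: -15

-15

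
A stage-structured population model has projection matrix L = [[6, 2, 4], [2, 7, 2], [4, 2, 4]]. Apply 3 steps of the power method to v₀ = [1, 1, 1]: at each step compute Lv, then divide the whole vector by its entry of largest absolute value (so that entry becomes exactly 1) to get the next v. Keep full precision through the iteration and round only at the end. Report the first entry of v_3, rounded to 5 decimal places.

1.00000

Lv0 = (12.000000, 11.000000, 10.000000); divide by 12.000000 → v1 = (1.000000, 0.916667, 0.833333)
Lv1 = (11.166667, 10.083333, 9.166667); divide by 11.166667 → v2 = (1.000000, 0.902985, 0.820896)
Lv2 = (11.089552, 9.962687, 9.089552); divide by 11.089552 → v3 = (1.000000, 0.898385, 0.819650)
Requested entry of v3: 1486/1486 = 1.00000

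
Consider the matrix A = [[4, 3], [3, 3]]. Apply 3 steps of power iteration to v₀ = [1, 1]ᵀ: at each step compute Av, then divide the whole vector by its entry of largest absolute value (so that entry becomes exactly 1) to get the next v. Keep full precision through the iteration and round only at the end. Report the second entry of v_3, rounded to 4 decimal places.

Av0 = (7.00000, 6.00000); divide by 7.00000 → v1 = (1.00000, 0.85714)
Av1 = (6.57143, 5.57143); divide by 6.57143 → v2 = (1.00000, 0.84783)
Av2 = (6.54348, 5.54348); divide by 6.54348 → v3 = (1.00000, 0.84718)
Requested entry of v3: 255/301 = 0.8472

0.8472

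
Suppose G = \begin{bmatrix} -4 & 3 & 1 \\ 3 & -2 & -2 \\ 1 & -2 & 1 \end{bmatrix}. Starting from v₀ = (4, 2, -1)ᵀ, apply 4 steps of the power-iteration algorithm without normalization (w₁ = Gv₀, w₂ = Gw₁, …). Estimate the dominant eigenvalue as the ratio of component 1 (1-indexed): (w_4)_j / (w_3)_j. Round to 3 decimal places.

-6.721

w1 = Gv₀ = (-11, 10, -1)
w2 = Gw1 = (73, -51, -32)
w3 = Gw2 = (-477, 385, 143)
w4 = Gw3 = (3206, -2487, -1104)
Ratio at component: 3206 / -477 = -6.721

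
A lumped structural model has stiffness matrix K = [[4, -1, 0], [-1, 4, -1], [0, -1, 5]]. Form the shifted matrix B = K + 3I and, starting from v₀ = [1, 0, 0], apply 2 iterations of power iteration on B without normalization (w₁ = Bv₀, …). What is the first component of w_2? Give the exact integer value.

50

B = K + 3I has rows (7, -1, 0); (-1, 7, -1); (0, -1, 8)
w1 = Bv₀ = (7, -1, 0)
w2 = Bw1 = (50, -14, 1)
Requested component of w2: 50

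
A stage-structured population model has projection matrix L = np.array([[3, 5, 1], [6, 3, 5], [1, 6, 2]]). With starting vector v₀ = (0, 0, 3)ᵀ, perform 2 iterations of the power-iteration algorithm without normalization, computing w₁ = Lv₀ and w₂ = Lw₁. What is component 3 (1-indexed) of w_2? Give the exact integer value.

105

w1 = Lv₀ = (3, 15, 6)
w2 = Lw1 = (90, 93, 105)
The requested component of w2 is 105.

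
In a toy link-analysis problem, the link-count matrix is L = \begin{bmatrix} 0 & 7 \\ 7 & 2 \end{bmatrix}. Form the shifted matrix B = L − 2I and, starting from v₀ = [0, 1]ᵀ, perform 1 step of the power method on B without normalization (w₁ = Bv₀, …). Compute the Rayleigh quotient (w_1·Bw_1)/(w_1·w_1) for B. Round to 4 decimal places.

B = L − 2I has rows (-2, 7); (7, 0)
w1 = Bv₀ = ((-2)·0 + 7·1; 7·0 + 0·1) = (7, 0)
Bw1 = (-14, 49)
w1·Bw1 = -98; w1·w1 = 49; μ ≈ -98/49 = -2.0000

μ ≈ -2.0000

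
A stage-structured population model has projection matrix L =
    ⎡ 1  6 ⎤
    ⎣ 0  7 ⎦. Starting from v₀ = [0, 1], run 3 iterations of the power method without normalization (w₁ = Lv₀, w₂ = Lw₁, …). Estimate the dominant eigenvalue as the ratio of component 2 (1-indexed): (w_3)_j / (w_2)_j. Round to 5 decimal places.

w1 = Lv₀ = (1·0 + 6·1; 0·0 + 7·1) = (6, 7)
w2 = Lw1 = (1·6 + 6·7; 0·6 + 7·7) = (48, 49)
w3 = Lw2 = (342, 343)
Ratio at component: 343 / 49 = 7.00000

7.00000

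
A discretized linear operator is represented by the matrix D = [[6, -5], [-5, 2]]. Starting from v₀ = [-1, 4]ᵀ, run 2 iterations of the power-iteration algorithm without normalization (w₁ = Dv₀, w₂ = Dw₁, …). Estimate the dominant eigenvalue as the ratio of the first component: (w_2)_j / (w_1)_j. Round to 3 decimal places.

w1 = Dv₀ = (-26, 13)
w2 = Dw1 = (-221, 156)
Ratio at component: -221 / -26 = 8.500

8.500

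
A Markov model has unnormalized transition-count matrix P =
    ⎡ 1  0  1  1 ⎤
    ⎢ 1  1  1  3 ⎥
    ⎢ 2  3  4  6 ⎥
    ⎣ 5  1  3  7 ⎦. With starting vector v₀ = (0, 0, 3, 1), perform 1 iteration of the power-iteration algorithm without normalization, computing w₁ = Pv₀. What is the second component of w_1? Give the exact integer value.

6

w1 = Pv₀ = (1·0 + 0·0 + 1·3 + 1·1; 1·0 + 1·0 + 1·3 + 3·1; 2·0 + 3·0 + 4·3 + 6·1; 5·0 + 1·0 + 3·3 + 7·1) = (4, 6, 18, 16)
The requested component of w1 is 6.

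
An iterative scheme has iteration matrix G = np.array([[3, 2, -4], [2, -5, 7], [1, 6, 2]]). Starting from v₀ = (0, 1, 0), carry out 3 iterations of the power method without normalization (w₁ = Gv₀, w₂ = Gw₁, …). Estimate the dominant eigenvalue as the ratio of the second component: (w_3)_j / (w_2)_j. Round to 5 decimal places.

w1 = Gv₀ = (3·0 + 2·1 + (-4)·0; 2·0 + (-5)·1 + 7·0; 1·0 + 6·1 + 2·0) = (2, -5, 6)
w2 = Gw1 = (3·2 + 2·(-5) + (-4)·6; 2·2 + (-5)·(-5) + 7·6; 1·2 + 6·(-5) + 2·6) = (-28, 71, -16)
w3 = Gw2 = (122, -523, 366)
Ratio at component: -523 / 71 = -7.36620

-7.36620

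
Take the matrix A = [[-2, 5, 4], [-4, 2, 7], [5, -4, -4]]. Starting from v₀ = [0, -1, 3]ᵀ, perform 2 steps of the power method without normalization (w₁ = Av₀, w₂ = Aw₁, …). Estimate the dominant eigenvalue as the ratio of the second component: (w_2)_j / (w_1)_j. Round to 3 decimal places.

-2.421

w1 = Av₀ = (7, 19, -8)
w2 = Aw1 = (49, -46, -9)
Ratio at component: -46 / 19 = -2.421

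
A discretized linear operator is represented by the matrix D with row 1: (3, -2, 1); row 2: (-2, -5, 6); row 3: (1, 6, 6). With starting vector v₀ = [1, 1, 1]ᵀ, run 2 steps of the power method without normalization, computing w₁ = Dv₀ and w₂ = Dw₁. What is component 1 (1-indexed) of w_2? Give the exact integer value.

21

w1 = Dv₀ = (3·1 + (-2)·1 + 1·1; (-2)·1 + (-5)·1 + 6·1; 1·1 + 6·1 + 6·1) = (2, -1, 13)
w2 = Dw1 = (3·2 + (-2)·(-1) + 1·13; (-2)·2 + (-5)·(-1) + 6·13; 1·2 + 6·(-1) + 6·13) = (21, 79, 74)
The requested component of w2 is 21.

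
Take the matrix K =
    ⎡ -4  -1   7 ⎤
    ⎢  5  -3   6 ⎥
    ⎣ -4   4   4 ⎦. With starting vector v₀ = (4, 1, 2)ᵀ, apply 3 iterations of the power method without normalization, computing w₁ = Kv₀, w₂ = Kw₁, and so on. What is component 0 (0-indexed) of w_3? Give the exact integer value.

w1 = Kv₀ = (-3, 29, -4)
w2 = Kw1 = (-45, -126, 112)
w3 = Kw2 = (1090, 825, 124)
The requested component of w3 is 1090.

1090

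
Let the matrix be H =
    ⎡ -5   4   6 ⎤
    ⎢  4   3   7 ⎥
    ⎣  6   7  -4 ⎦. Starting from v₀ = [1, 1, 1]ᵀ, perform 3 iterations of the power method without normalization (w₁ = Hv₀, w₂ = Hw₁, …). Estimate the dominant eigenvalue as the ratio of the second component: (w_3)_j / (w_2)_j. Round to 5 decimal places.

λ ≈ 10.87200

w1 = Hv₀ = ((-5)·1 + 4·1 + 6·1; 4·1 + 3·1 + 7·1; 6·1 + 7·1 + (-4)·1) = (5, 14, 9)
w2 = Hw1 = ((-5)·5 + 4·14 + 6·9; 4·5 + 3·14 + 7·9; 6·5 + 7·14 + (-4)·9) = (85, 125, 92)
w3 = Hw2 = (627, 1359, 1017)
Ratio at component: 1359 / 125 = 10.87200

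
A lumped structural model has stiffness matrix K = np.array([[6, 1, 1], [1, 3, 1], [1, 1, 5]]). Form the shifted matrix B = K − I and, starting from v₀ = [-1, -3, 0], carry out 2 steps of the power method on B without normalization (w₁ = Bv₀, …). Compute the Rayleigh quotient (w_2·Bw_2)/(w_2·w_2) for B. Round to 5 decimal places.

B = K − I has rows (5, 1, 1); (1, 2, 1); (1, 1, 4)
w1 = Bv₀ = (5·(-1) + 1·(-3) + 1·0; 1·(-1) + 2·(-3) + 1·0; 1·(-1) + 1·(-3) + 4·0) = (-8, -7, -4)
w2 = Bw1 = (5·(-8) + 1·(-7) + 1·(-4); 1·(-8) + 2·(-7) + 1·(-4); 1·(-8) + 1·(-7) + 4·(-4)) = (-51, -26, -31)
Bw2 = (-312, -134, -201)
w2·Bw2 = 25627; w2·w2 = 4238; μ ≈ 25627/4238 = 6.04696

6.04696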